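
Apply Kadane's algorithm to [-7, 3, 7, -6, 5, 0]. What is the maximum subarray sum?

Using Kadane's algorithm on [-7, 3, 7, -6, 5, 0]:

Scanning through the array:
Position 1 (value 3): max_ending_here = 3, max_so_far = 3
Position 2 (value 7): max_ending_here = 10, max_so_far = 10
Position 3 (value -6): max_ending_here = 4, max_so_far = 10
Position 4 (value 5): max_ending_here = 9, max_so_far = 10
Position 5 (value 0): max_ending_here = 9, max_so_far = 10

Maximum subarray: [3, 7]
Maximum sum: 10

The maximum subarray is [3, 7] with sum 10. This subarray runs from index 1 to index 2.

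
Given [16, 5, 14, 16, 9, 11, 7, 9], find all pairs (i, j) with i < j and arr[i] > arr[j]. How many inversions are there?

Finding inversions in [16, 5, 14, 16, 9, 11, 7, 9]:

(0, 1): arr[0]=16 > arr[1]=5
(0, 2): arr[0]=16 > arr[2]=14
(0, 4): arr[0]=16 > arr[4]=9
(0, 5): arr[0]=16 > arr[5]=11
(0, 6): arr[0]=16 > arr[6]=7
(0, 7): arr[0]=16 > arr[7]=9
(2, 4): arr[2]=14 > arr[4]=9
(2, 5): arr[2]=14 > arr[5]=11
(2, 6): arr[2]=14 > arr[6]=7
(2, 7): arr[2]=14 > arr[7]=9
(3, 4): arr[3]=16 > arr[4]=9
(3, 5): arr[3]=16 > arr[5]=11
(3, 6): arr[3]=16 > arr[6]=7
(3, 7): arr[3]=16 > arr[7]=9
(4, 6): arr[4]=9 > arr[6]=7
(5, 6): arr[5]=11 > arr[6]=7
(5, 7): arr[5]=11 > arr[7]=9

Total inversions: 17

The array has 17 inversion(s): (0,1), (0,2), (0,4), (0,5), (0,6), (0,7), (2,4), (2,5), (2,6), (2,7), (3,4), (3,5), (3,6), (3,7), (4,6), (5,6), (5,7). Each pair (i,j) satisfies i < j and arr[i] > arr[j].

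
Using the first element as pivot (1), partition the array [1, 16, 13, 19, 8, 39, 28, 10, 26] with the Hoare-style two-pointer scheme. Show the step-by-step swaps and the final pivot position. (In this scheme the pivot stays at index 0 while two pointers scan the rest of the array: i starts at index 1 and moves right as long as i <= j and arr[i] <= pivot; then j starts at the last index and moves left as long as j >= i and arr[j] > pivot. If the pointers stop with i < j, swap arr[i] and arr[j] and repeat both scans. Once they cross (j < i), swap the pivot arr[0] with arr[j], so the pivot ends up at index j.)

Hoare-style two-pointer partition with pivot = 1:

Initial array: [1, 16, 13, 19, 8, 39, 28, 10, 26]

Pointers start at i = 1, j = 8.
i ends at 1, j ends at 0: the pointers have crossed (j < i), so scanning stops.

j = 0, so swapping arr[0] with arr[j] leaves the pivot at position 0: [1, 16, 13, 19, 8, 39, 28, 10, 26]
Pivot position: 0

After partitioning with pivot 1, the array becomes [1, 16, 13, 19, 8, 39, 28, 10, 26]. The pivot is placed at index 0. All elements to the left of the pivot are <= 1, and all elements to the right are > 1.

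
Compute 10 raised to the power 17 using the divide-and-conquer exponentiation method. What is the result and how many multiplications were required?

Computing 10^17 by squaring (build up from 10^1; each line after the first costs one multiplication):

10^1 = 10
10^2 = (10^1)^2 = 10^2 = 100
10^4 = (10^2)^2 = 100^2 = 10000
10^8 = (10^4)^2 = 10000^2 = 100000000
10^16 = (10^8)^2 = 100000000^2 = 10000000000000000
10^17 = 10 * 10^16 = 10 * 10000000000000000 = 100000000000000000

Result: 100000000000000000
Multiplications needed: 5 (5 lines after 10^1)

10^17 = 100000000000000000. Using exponentiation by squaring, this requires 5 multiplications. The key idea: if the exponent is even, square the half-power; if odd, multiply by the base once.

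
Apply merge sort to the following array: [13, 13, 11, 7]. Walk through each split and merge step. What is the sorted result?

Merge sort trace:

Split: [13, 13, 11, 7] -> [13, 13] and [11, 7]
  Split: [13, 13] -> [13] and [13]
  Merge: [13] + [13] -> [13, 13]
  Split: [11, 7] -> [11] and [7]
  Merge: [11] + [7] -> [7, 11]
Merge: [13, 13] + [7, 11] -> [7, 11, 13, 13]

Final sorted array: [7, 11, 13, 13]

The merge sort proceeds by recursively splitting the array and merging sorted halves.
After all merges, the sorted array is [7, 11, 13, 13].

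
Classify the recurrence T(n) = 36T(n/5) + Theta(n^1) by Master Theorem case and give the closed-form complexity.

Master Theorem for T(n) = 36T(n/5) + O(n^1):

a = 36, b = 5, c = 1
log_b(a) = log_5(36) = 2.2266

Case 1: c = 1 < log_5(36) = 2.2266
T(n) = O(n^(log_5 36))

For T(n) = 36T(n/5) + O(n^1): log_5(36) = 2.2266. This is Case 1 of the Master Theorem (c < log_b(a), work dominated by leaves), giving O(n^(log_5 36)).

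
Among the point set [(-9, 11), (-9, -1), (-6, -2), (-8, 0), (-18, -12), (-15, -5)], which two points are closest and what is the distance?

Computing all pairwise distances among 6 points:

d((-9, 11), (-9, -1)) = 12.0
d((-9, 11), (-6, -2)) = 13.3417
d((-9, 11), (-8, 0)) = 11.0454
d((-9, 11), (-18, -12)) = 24.6982
d((-9, 11), (-15, -5)) = 17.088
d((-9, -1), (-6, -2)) = 3.1623
d((-9, -1), (-8, 0)) = 1.4142 <-- minimum
d((-9, -1), (-18, -12)) = 14.2127
d((-9, -1), (-15, -5)) = 7.2111
d((-6, -2), (-8, 0)) = 2.8284
d((-6, -2), (-18, -12)) = 15.6205
d((-6, -2), (-15, -5)) = 9.4868
d((-8, 0), (-18, -12)) = 15.6205
d((-8, 0), (-15, -5)) = 8.6023
d((-18, -12), (-15, -5)) = 7.6158

Closest pair: (-9, -1) and (-8, 0) with distance 1.4142

The closest pair is (-9, -1) and (-8, 0) with Euclidean distance 1.4142. For 6 points, brute-force pairwise comparison is shown above. For large n, the divide-and-conquer algorithm (sort by x, recurse on halves, check the dividing strip) achieves O(n log n).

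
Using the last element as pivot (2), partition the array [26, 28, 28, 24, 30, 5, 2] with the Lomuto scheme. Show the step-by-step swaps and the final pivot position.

Lomuto partition with pivot = 2:

Initial array: [26, 28, 28, 24, 30, 5, 2]

arr[0]=26 > 2: no swap
arr[1]=28 > 2: no swap
arr[2]=28 > 2: no swap
arr[3]=24 > 2: no swap
arr[4]=30 > 2: no swap
arr[5]=5 > 2: no swap

Place pivot at position 0: [2, 28, 28, 24, 30, 5, 26]
Pivot position: 0

After partitioning with pivot 2, the array becomes [2, 28, 28, 24, 30, 5, 26]. The pivot is placed at index 0. All elements to the left of the pivot are <= 2, and all elements to the right are > 2.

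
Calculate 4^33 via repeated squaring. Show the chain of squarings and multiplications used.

Computing 4^33 by squaring (build up from 4^1; each line after the first costs one multiplication):

4^1 = 4
4^2 = (4^1)^2 = 4^2 = 16
4^4 = (4^2)^2 = 16^2 = 256
4^8 = (4^4)^2 = 256^2 = 65536
4^16 = (4^8)^2 = 65536^2 = 4294967296
4^32 = (4^16)^2 = 4294967296^2 = 18446744073709551616
4^33 = 4 * 4^32 = 4 * 18446744073709551616 = 73786976294838206464

Result: 73786976294838206464
Multiplications needed: 6 (6 lines after 4^1)

4^33 = 73786976294838206464. Using exponentiation by squaring, this requires 6 multiplications. The key idea: if the exponent is even, square the half-power; if odd, multiply by the base once.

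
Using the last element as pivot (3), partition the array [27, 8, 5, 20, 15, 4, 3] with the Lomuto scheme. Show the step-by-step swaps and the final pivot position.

Lomuto partition with pivot = 3:

Initial array: [27, 8, 5, 20, 15, 4, 3]

arr[0]=27 > 3: no swap
arr[1]=8 > 3: no swap
arr[2]=5 > 3: no swap
arr[3]=20 > 3: no swap
arr[4]=15 > 3: no swap
arr[5]=4 > 3: no swap

Place pivot at position 0: [3, 8, 5, 20, 15, 4, 27]
Pivot position: 0

After partitioning with pivot 3, the array becomes [3, 8, 5, 20, 15, 4, 27]. The pivot is placed at index 0. All elements to the left of the pivot are <= 3, and all elements to the right are > 3.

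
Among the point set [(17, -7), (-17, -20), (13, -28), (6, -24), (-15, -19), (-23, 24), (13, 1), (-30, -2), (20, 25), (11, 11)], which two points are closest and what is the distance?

Computing all pairwise distances among 10 points:

d((17, -7), (-17, -20)) = 36.4005
d((17, -7), (13, -28)) = 21.3776
d((17, -7), (6, -24)) = 20.2485
d((17, -7), (-15, -19)) = 34.176
d((17, -7), (-23, 24)) = 50.6063
d((17, -7), (13, 1)) = 8.9443
d((17, -7), (-30, -2)) = 47.2652
d((17, -7), (20, 25)) = 32.1403
d((17, -7), (11, 11)) = 18.9737
d((-17, -20), (13, -28)) = 31.0483
d((-17, -20), (6, -24)) = 23.3452
d((-17, -20), (-15, -19)) = 2.2361 <-- minimum
d((-17, -20), (-23, 24)) = 44.4072
d((-17, -20), (13, 1)) = 36.6197
d((-17, -20), (-30, -2)) = 22.2036
d((-17, -20), (20, 25)) = 58.258
d((-17, -20), (11, 11)) = 41.7732
d((13, -28), (6, -24)) = 8.0623
d((13, -28), (-15, -19)) = 29.4109
d((13, -28), (-23, 24)) = 63.2456
d((13, -28), (13, 1)) = 29.0
d((13, -28), (-30, -2)) = 50.2494
d((13, -28), (20, 25)) = 53.4603
d((13, -28), (11, 11)) = 39.0512
d((6, -24), (-15, -19)) = 21.587
d((6, -24), (-23, 24)) = 56.0803
d((6, -24), (13, 1)) = 25.9615
d((6, -24), (-30, -2)) = 42.19
d((6, -24), (20, 25)) = 50.9608
d((6, -24), (11, 11)) = 35.3553
d((-15, -19), (-23, 24)) = 43.7379
d((-15, -19), (13, 1)) = 34.4093
d((-15, -19), (-30, -2)) = 22.6716
d((-15, -19), (20, 25)) = 56.2228
d((-15, -19), (11, 11)) = 39.6989
d((-23, 24), (13, 1)) = 42.72
d((-23, 24), (-30, -2)) = 26.9258
d((-23, 24), (20, 25)) = 43.0116
d((-23, 24), (11, 11)) = 36.4005
d((13, 1), (-30, -2)) = 43.1045
d((13, 1), (20, 25)) = 25.0
d((13, 1), (11, 11)) = 10.198
d((-30, -2), (20, 25)) = 56.8243
d((-30, -2), (11, 11)) = 43.0116
d((20, 25), (11, 11)) = 16.6433

Closest pair: (-17, -20) and (-15, -19) with distance 2.2361

The closest pair is (-17, -20) and (-15, -19) with Euclidean distance 2.2361. For 10 points, brute-force pairwise comparison is shown above. For large n, the divide-and-conquer algorithm (sort by x, recurse on halves, check the dividing strip) achieves O(n log n).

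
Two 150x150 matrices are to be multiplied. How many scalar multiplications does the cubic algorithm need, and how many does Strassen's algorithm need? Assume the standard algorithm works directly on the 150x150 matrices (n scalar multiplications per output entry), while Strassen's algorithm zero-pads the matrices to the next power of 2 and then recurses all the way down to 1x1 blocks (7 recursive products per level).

Matrix multiplication for 150x150 matrices:

Strassen's algorithm requires power-of-2 dimensions. Pad 150x150 to 256x256 (next power of 2).

Standard algorithm: 150^3 = 3375000 multiplications
Strassen's algorithm: 7^(log2(256)) = 7^8 = 5764801 multiplications
Difference: 3375000 - 5764801 = -2389801 (Strassen uses MORE here due to padding overhead — for small or just-over-power-of-2 n, padding can outweigh the per-level savings)

Standard: 3375000 multiplications (150^3). Strassen: 5764801 multiplications (7^8, after padding to 256x256). Strassen reduces 8 recursive multiplications to 7 at each level.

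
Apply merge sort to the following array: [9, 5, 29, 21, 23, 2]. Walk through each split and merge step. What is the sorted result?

Merge sort trace:

Split: [9, 5, 29, 21, 23, 2] -> [9, 5, 29] and [21, 23, 2]
  Split: [9, 5, 29] -> [9] and [5, 29]
    Split: [5, 29] -> [5] and [29]
    Merge: [5] + [29] -> [5, 29]
  Merge: [9] + [5, 29] -> [5, 9, 29]
  Split: [21, 23, 2] -> [21] and [23, 2]
    Split: [23, 2] -> [23] and [2]
    Merge: [23] + [2] -> [2, 23]
  Merge: [21] + [2, 23] -> [2, 21, 23]
Merge: [5, 9, 29] + [2, 21, 23] -> [2, 5, 9, 21, 23, 29]

Final sorted array: [2, 5, 9, 21, 23, 29]

The merge sort proceeds by recursively splitting the array and merging sorted halves.
After all merges, the sorted array is [2, 5, 9, 21, 23, 29].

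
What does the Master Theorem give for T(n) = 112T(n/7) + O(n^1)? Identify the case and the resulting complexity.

Master Theorem for T(n) = 112T(n/7) + O(n^1):

a = 112, b = 7, c = 1
log_b(a) = log_7(112) = 2.4248

Case 1: c = 1 < log_7(112) = 2.4248
T(n) = O(n^(log_7 112))

For T(n) = 112T(n/7) + O(n^1): log_7(112) = 2.4248. This is Case 1 of the Master Theorem (c < log_b(a), work dominated by leaves), giving O(n^(log_7 112)).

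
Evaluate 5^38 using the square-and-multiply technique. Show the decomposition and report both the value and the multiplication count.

Computing 5^38 by squaring (build up from 5^1; each line after the first costs one multiplication):

5^1 = 5
5^2 = (5^1)^2 = 5^2 = 25
5^4 = (5^2)^2 = 25^2 = 625
5^8 = (5^4)^2 = 625^2 = 390625
5^9 = 5 * 5^8 = 5 * 390625 = 1953125
5^18 = (5^9)^2 = 1953125^2 = 3814697265625
5^19 = 5 * 5^18 = 5 * 3814697265625 = 19073486328125
5^38 = (5^19)^2 = 19073486328125^2 = 363797880709171295166015625

Result: 363797880709171295166015625
Multiplications needed: 7 (7 lines after 5^1)

5^38 = 363797880709171295166015625. Using exponentiation by squaring, this requires 7 multiplications. The key idea: if the exponent is even, square the half-power; if odd, multiply by the base once.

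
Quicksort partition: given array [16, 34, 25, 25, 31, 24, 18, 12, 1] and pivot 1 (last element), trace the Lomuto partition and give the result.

Lomuto partition with pivot = 1:

Initial array: [16, 34, 25, 25, 31, 24, 18, 12, 1]

arr[0]=16 > 1: no swap
arr[1]=34 > 1: no swap
arr[2]=25 > 1: no swap
arr[3]=25 > 1: no swap
arr[4]=31 > 1: no swap
arr[5]=24 > 1: no swap
arr[6]=18 > 1: no swap
arr[7]=12 > 1: no swap

Place pivot at position 0: [1, 34, 25, 25, 31, 24, 18, 12, 16]
Pivot position: 0

After partitioning with pivot 1, the array becomes [1, 34, 25, 25, 31, 24, 18, 12, 16]. The pivot is placed at index 0. All elements to the left of the pivot are <= 1, and all elements to the right are > 1.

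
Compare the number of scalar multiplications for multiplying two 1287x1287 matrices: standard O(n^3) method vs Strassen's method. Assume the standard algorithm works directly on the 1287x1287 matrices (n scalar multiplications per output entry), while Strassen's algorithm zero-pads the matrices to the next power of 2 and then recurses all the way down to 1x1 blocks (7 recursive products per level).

Matrix multiplication for 1287x1287 matrices:

Strassen's algorithm requires power-of-2 dimensions. Pad 1287x1287 to 2048x2048 (next power of 2).

Standard algorithm: 1287^3 = 2131746903 multiplications
Strassen's algorithm: 7^(log2(2048)) = 7^11 = 1977326743 multiplications
Savings: 2131746903 - 1977326743 = 154420160 multiplications

Standard: 2131746903 multiplications (1287^3). Strassen: 1977326743 multiplications (7^11, after padding to 2048x2048). Strassen reduces 8 recursive multiplications to 7 at each level.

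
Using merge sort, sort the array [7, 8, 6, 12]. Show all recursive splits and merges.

Merge sort trace:

Split: [7, 8, 6, 12] -> [7, 8] and [6, 12]
  Split: [7, 8] -> [7] and [8]
  Merge: [7] + [8] -> [7, 8]
  Split: [6, 12] -> [6] and [12]
  Merge: [6] + [12] -> [6, 12]
Merge: [7, 8] + [6, 12] -> [6, 7, 8, 12]

Final sorted array: [6, 7, 8, 12]

The merge sort proceeds by recursively splitting the array and merging sorted halves.
After all merges, the sorted array is [6, 7, 8, 12].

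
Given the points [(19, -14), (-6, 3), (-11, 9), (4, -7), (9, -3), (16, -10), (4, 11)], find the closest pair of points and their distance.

Computing all pairwise distances among 7 points:

d((19, -14), (-6, 3)) = 30.2324
d((19, -14), (-11, 9)) = 37.8021
d((19, -14), (4, -7)) = 16.5529
d((19, -14), (9, -3)) = 14.8661
d((19, -14), (16, -10)) = 5.0 <-- minimum
d((19, -14), (4, 11)) = 29.1548
d((-6, 3), (-11, 9)) = 7.8102
d((-6, 3), (4, -7)) = 14.1421
d((-6, 3), (9, -3)) = 16.1555
d((-6, 3), (16, -10)) = 25.5539
d((-6, 3), (4, 11)) = 12.8062
d((-11, 9), (4, -7)) = 21.9317
d((-11, 9), (9, -3)) = 23.3238
d((-11, 9), (16, -10)) = 33.0151
d((-11, 9), (4, 11)) = 15.1327
d((4, -7), (9, -3)) = 6.4031
d((4, -7), (16, -10)) = 12.3693
d((4, -7), (4, 11)) = 18.0
d((9, -3), (16, -10)) = 9.8995
d((9, -3), (4, 11)) = 14.8661
d((16, -10), (4, 11)) = 24.1868

Closest pair: (19, -14) and (16, -10) with distance 5.0

The closest pair is (19, -14) and (16, -10) with Euclidean distance 5.0. For 7 points, brute-force pairwise comparison is shown above. For large n, the divide-and-conquer algorithm (sort by x, recurse on halves, check the dividing strip) achieves O(n log n).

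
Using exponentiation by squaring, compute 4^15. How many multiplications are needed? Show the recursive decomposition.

Computing 4^15 by squaring (build up from 4^1; each line after the first costs one multiplication):

4^1 = 4
4^2 = (4^1)^2 = 4^2 = 16
4^3 = 4 * 4^2 = 4 * 16 = 64
4^6 = (4^3)^2 = 64^2 = 4096
4^7 = 4 * 4^6 = 4 * 4096 = 16384
4^14 = (4^7)^2 = 16384^2 = 268435456
4^15 = 4 * 4^14 = 4 * 268435456 = 1073741824

Result: 1073741824
Multiplications needed: 6 (6 lines after 4^1)

4^15 = 1073741824. Using exponentiation by squaring, this requires 6 multiplications. The key idea: if the exponent is even, square the half-power; if odd, multiply by the base once.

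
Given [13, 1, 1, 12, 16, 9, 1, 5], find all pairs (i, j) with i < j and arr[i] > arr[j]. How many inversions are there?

Finding inversions in [13, 1, 1, 12, 16, 9, 1, 5]:

(0, 1): arr[0]=13 > arr[1]=1
(0, 2): arr[0]=13 > arr[2]=1
(0, 3): arr[0]=13 > arr[3]=12
(0, 5): arr[0]=13 > arr[5]=9
(0, 6): arr[0]=13 > arr[6]=1
(0, 7): arr[0]=13 > arr[7]=5
(3, 5): arr[3]=12 > arr[5]=9
(3, 6): arr[3]=12 > arr[6]=1
(3, 7): arr[3]=12 > arr[7]=5
(4, 5): arr[4]=16 > arr[5]=9
(4, 6): arr[4]=16 > arr[6]=1
(4, 7): arr[4]=16 > arr[7]=5
(5, 6): arr[5]=9 > arr[6]=1
(5, 7): arr[5]=9 > arr[7]=5

Total inversions: 14

The array has 14 inversion(s): (0,1), (0,2), (0,3), (0,5), (0,6), (0,7), (3,5), (3,6), (3,7), (4,5), (4,6), (4,7), (5,6), (5,7). Each pair (i,j) satisfies i < j and arr[i] > arr[j].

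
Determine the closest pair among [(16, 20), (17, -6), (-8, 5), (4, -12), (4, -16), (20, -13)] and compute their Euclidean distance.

Computing all pairwise distances among 6 points:

d((16, 20), (17, -6)) = 26.0192
d((16, 20), (-8, 5)) = 28.3019
d((16, 20), (4, -12)) = 34.176
d((16, 20), (4, -16)) = 37.9473
d((16, 20), (20, -13)) = 33.2415
d((17, -6), (-8, 5)) = 27.313
d((17, -6), (4, -12)) = 14.3178
d((17, -6), (4, -16)) = 16.4012
d((17, -6), (20, -13)) = 7.6158
d((-8, 5), (4, -12)) = 20.8087
d((-8, 5), (4, -16)) = 24.1868
d((-8, 5), (20, -13)) = 33.2866
d((4, -12), (4, -16)) = 4.0 <-- minimum
d((4, -12), (20, -13)) = 16.0312
d((4, -16), (20, -13)) = 16.2788

Closest pair: (4, -12) and (4, -16) with distance 4.0

The closest pair is (4, -12) and (4, -16) with Euclidean distance 4.0. For 6 points, brute-force pairwise comparison is shown above. For large n, the divide-and-conquer algorithm (sort by x, recurse on halves, check the dividing strip) achieves O(n log n).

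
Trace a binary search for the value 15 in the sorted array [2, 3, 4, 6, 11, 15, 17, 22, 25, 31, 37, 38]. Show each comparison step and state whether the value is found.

Binary search for 15 in [2, 3, 4, 6, 11, 15, 17, 22, 25, 31, 37, 38]:

lo=0, hi=11, mid=5, arr[mid]=15 -> Found target at index 5!

Binary search finds 15 at index 5 after 1 comparisons. The search repeatedly halves the search space by comparing with the middle element.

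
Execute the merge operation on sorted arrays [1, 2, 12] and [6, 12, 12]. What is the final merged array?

Merging process:

Compare 1 vs 6: take 1 from left. Merged: [1]
Compare 2 vs 6: take 2 from left. Merged: [1, 2]
Compare 12 vs 6: take 6 from right. Merged: [1, 2, 6]
Compare 12 vs 12: take 12 from left. Merged: [1, 2, 6, 12]
Append remaining from right: [12, 12]. Merged: [1, 2, 6, 12, 12, 12]

Final merged array: [1, 2, 6, 12, 12, 12]
Total comparisons: 4

The merged array is [1, 2, 6, 12, 12, 12], requiring 4 comparisons. The merge step runs in O(n) time where n is the total number of elements.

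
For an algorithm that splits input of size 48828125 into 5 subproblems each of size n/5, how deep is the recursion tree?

For divide and conquer with division factor 5:

Problem sizes at each level:
Level 0: 48828125
Level 1: 9765625
Level 2: 1953125
Level 3: 390625
Level 4: 78125
Level 5: 15625
Level 6: 3125
Level 7: 625
Level 8: 125
Level 9: 25
Level 10: 5
Level 11: 1

The root is level 0 and the size-1 base case is level 11 (the tree spans levels 0 through 11, i.e. 12 levels counting the root), so the depth is the number of divisions: log_5(48828125) = 11

The recursion tree depth is log_5(48828125) = 11. At each level, the problem size is divided by 5, so it takes 11 divisions to reduce to a base case of size 1. The algorithm makes 5 recursive calls at each level.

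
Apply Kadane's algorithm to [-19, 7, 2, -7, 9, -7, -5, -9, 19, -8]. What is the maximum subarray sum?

Using Kadane's algorithm on [-19, 7, 2, -7, 9, -7, -5, -9, 19, -8]:

Scanning through the array:
Position 1 (value 7): max_ending_here = 7, max_so_far = 7
Position 2 (value 2): max_ending_here = 9, max_so_far = 9
Position 3 (value -7): max_ending_here = 2, max_so_far = 9
Position 4 (value 9): max_ending_here = 11, max_so_far = 11
Position 5 (value -7): max_ending_here = 4, max_so_far = 11
Position 6 (value -5): max_ending_here = -1, max_so_far = 11
Position 7 (value -9): max_ending_here = -9, max_so_far = 11
Position 8 (value 19): max_ending_here = 19, max_so_far = 19
Position 9 (value -8): max_ending_here = 11, max_so_far = 19

Maximum subarray: [19]
Maximum sum: 19

The maximum subarray is [19] with sum 19. This subarray runs from index 8 to index 8.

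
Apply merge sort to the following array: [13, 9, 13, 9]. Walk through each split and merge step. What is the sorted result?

Merge sort trace:

Split: [13, 9, 13, 9] -> [13, 9] and [13, 9]
  Split: [13, 9] -> [13] and [9]
  Merge: [13] + [9] -> [9, 13]
  Split: [13, 9] -> [13] and [9]
  Merge: [13] + [9] -> [9, 13]
Merge: [9, 13] + [9, 13] -> [9, 9, 13, 13]

Final sorted array: [9, 9, 13, 13]

The merge sort proceeds by recursively splitting the array and merging sorted halves.
After all merges, the sorted array is [9, 9, 13, 13].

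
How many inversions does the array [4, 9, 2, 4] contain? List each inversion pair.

Finding inversions in [4, 9, 2, 4]:

(0, 2): arr[0]=4 > arr[2]=2
(1, 2): arr[1]=9 > arr[2]=2
(1, 3): arr[1]=9 > arr[3]=4

Total inversions: 3

The array has 3 inversion(s): (0,2), (1,2), (1,3). Each pair (i,j) satisfies i < j and arr[i] > arr[j].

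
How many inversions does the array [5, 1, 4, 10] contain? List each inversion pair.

Finding inversions in [5, 1, 4, 10]:

(0, 1): arr[0]=5 > arr[1]=1
(0, 2): arr[0]=5 > arr[2]=4

Total inversions: 2

The array has 2 inversion(s): (0,1), (0,2). Each pair (i,j) satisfies i < j and arr[i] > arr[j].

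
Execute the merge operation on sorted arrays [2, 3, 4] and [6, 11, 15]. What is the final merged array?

Merging process:

Compare 2 vs 6: take 2 from left. Merged: [2]
Compare 3 vs 6: take 3 from left. Merged: [2, 3]
Compare 4 vs 6: take 4 from left. Merged: [2, 3, 4]
Append remaining from right: [6, 11, 15]. Merged: [2, 3, 4, 6, 11, 15]

Final merged array: [2, 3, 4, 6, 11, 15]
Total comparisons: 3

The merged array is [2, 3, 4, 6, 11, 15], requiring 3 comparisons. The merge step runs in O(n) time where n is the total number of elements.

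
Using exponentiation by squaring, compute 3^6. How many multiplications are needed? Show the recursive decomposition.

Computing 3^6 by squaring (build up from 3^1; each line after the first costs one multiplication):

3^1 = 3
3^2 = (3^1)^2 = 3^2 = 9
3^3 = 3 * 3^2 = 3 * 9 = 27
3^6 = (3^3)^2 = 27^2 = 729

Result: 729
Multiplications needed: 3 (3 lines after 3^1)

3^6 = 729. Using exponentiation by squaring, this requires 3 multiplications. The key idea: if the exponent is even, square the half-power; if odd, multiply by the base once.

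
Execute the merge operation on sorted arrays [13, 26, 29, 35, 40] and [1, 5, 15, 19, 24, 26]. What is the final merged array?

Merging process:

Compare 13 vs 1: take 1 from right. Merged: [1]
Compare 13 vs 5: take 5 from right. Merged: [1, 5]
Compare 13 vs 15: take 13 from left. Merged: [1, 5, 13]
Compare 26 vs 15: take 15 from right. Merged: [1, 5, 13, 15]
Compare 26 vs 19: take 19 from right. Merged: [1, 5, 13, 15, 19]
Compare 26 vs 24: take 24 from right. Merged: [1, 5, 13, 15, 19, 24]
Compare 26 vs 26: take 26 from left. Merged: [1, 5, 13, 15, 19, 24, 26]
Compare 29 vs 26: take 26 from right. Merged: [1, 5, 13, 15, 19, 24, 26, 26]
Append remaining from left: [29, 35, 40]. Merged: [1, 5, 13, 15, 19, 24, 26, 26, 29, 35, 40]

Final merged array: [1, 5, 13, 15, 19, 24, 26, 26, 29, 35, 40]
Total comparisons: 8

The merged array is [1, 5, 13, 15, 19, 24, 26, 26, 29, 35, 40], requiring 8 comparisons. The merge step runs in O(n) time where n is the total number of elements.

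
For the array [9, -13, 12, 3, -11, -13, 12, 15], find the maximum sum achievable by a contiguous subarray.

Using Kadane's algorithm on [9, -13, 12, 3, -11, -13, 12, 15]:

Scanning through the array:
Position 1 (value -13): max_ending_here = -4, max_so_far = 9
Position 2 (value 12): max_ending_here = 12, max_so_far = 12
Position 3 (value 3): max_ending_here = 15, max_so_far = 15
Position 4 (value -11): max_ending_here = 4, max_so_far = 15
Position 5 (value -13): max_ending_here = -9, max_so_far = 15
Position 6 (value 12): max_ending_here = 12, max_so_far = 15
Position 7 (value 15): max_ending_here = 27, max_so_far = 27

Maximum subarray: [12, 15]
Maximum sum: 27

The maximum subarray is [12, 15] with sum 27. This subarray runs from index 6 to index 7.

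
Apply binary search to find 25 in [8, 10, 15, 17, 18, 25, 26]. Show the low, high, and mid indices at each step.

Binary search for 25 in [8, 10, 15, 17, 18, 25, 26]:

lo=0, hi=6, mid=3, arr[mid]=17 -> 17 < 25, search right half
lo=4, hi=6, mid=5, arr[mid]=25 -> Found target at index 5!

Binary search finds 25 at index 5 after 2 comparisons. The search repeatedly halves the search space by comparing with the middle element.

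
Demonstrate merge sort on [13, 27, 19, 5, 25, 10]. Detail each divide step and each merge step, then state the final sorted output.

Merge sort trace:

Split: [13, 27, 19, 5, 25, 10] -> [13, 27, 19] and [5, 25, 10]
  Split: [13, 27, 19] -> [13] and [27, 19]
    Split: [27, 19] -> [27] and [19]
    Merge: [27] + [19] -> [19, 27]
  Merge: [13] + [19, 27] -> [13, 19, 27]
  Split: [5, 25, 10] -> [5] and [25, 10]
    Split: [25, 10] -> [25] and [10]
    Merge: [25] + [10] -> [10, 25]
  Merge: [5] + [10, 25] -> [5, 10, 25]
Merge: [13, 19, 27] + [5, 10, 25] -> [5, 10, 13, 19, 25, 27]

Final sorted array: [5, 10, 13, 19, 25, 27]

The merge sort proceeds by recursively splitting the array and merging sorted halves.
After all merges, the sorted array is [5, 10, 13, 19, 25, 27].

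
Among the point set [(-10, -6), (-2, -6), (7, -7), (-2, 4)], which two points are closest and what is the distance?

Computing all pairwise distances among 4 points:

d((-10, -6), (-2, -6)) = 8.0 <-- minimum
d((-10, -6), (7, -7)) = 17.0294
d((-10, -6), (-2, 4)) = 12.8062
d((-2, -6), (7, -7)) = 9.0554
d((-2, -6), (-2, 4)) = 10.0
d((7, -7), (-2, 4)) = 14.2127

Closest pair: (-10, -6) and (-2, -6) with distance 8.0

The closest pair is (-10, -6) and (-2, -6) with Euclidean distance 8.0. For 4 points, brute-force pairwise comparison is shown above. For large n, the divide-and-conquer algorithm (sort by x, recurse on halves, check the dividing strip) achieves O(n log n).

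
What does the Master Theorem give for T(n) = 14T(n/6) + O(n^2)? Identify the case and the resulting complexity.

Master Theorem for T(n) = 14T(n/6) + O(n^2):

a = 14, b = 6, c = 2
log_b(a) = log_6(14) = 1.4729

Case 3: c = 2 > log_6(14) = 1.4729
T(n) = O(n^2) = O(n^2)

For T(n) = 14T(n/6) + O(n^2): log_6(14) = 1.4729. This is Case 3 of the Master Theorem (c > log_b(a), work dominated by root), giving O(n^2).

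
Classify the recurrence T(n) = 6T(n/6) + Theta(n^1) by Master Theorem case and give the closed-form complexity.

Master Theorem for T(n) = 6T(n/6) + O(n^1):

a = 6, b = 6, c = 1
log_b(a) = log_6(6) = 1.0000

Case 2: c = 1 = log_6(6) = 1.0000
T(n) = O(n^1 log n) = O(n log n)

For T(n) = 6T(n/6) + O(n^1): log_6(6) = 1.0000. This is Case 2 of the Master Theorem (c = log_b(a), equal work at all levels), giving O(n log n).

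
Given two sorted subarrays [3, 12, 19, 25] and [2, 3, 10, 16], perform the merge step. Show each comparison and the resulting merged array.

Merging process:

Compare 3 vs 2: take 2 from right. Merged: [2]
Compare 3 vs 3: take 3 from left. Merged: [2, 3]
Compare 12 vs 3: take 3 from right. Merged: [2, 3, 3]
Compare 12 vs 10: take 10 from right. Merged: [2, 3, 3, 10]
Compare 12 vs 16: take 12 from left. Merged: [2, 3, 3, 10, 12]
Compare 19 vs 16: take 16 from right. Merged: [2, 3, 3, 10, 12, 16]
Append remaining from left: [19, 25]. Merged: [2, 3, 3, 10, 12, 16, 19, 25]

Final merged array: [2, 3, 3, 10, 12, 16, 19, 25]
Total comparisons: 6

The merged array is [2, 3, 3, 10, 12, 16, 19, 25], requiring 6 comparisons. The merge step runs in O(n) time where n is the total number of elements.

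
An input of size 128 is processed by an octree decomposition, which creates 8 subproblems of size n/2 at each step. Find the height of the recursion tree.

For divide and conquer with division factor 2:

Problem sizes at each level:
Level 0: 128
Level 1: 64
Level 2: 32
Level 3: 16
Level 4: 8
Level 5: 4
Level 6: 2
Level 7: 1

The root is level 0 and the size-1 base case is level 7 (the tree spans levels 0 through 7, i.e. 8 levels counting the root), so the depth is the number of divisions: log_2(128) = 7

The recursion tree depth is log_2(128) = 7. At each level, the problem size is divided by 2, so it takes 7 divisions to reduce to a base case of size 1. The algorithm makes 8 recursive calls at each level.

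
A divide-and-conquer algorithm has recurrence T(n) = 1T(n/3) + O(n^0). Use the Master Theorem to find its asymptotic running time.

Master Theorem for T(n) = 1T(n/3) + O(n^0):

a = 1, b = 3, c = 0
log_b(a) = log_3(1) = 0.0000

Case 2: c = 0 = log_3(1) = 0.0000
T(n) = O(n^0 log n) = O(log n)

For T(n) = 1T(n/3) + O(n^0): log_3(1) = 0.0000. This is Case 2 of the Master Theorem (c = log_b(a), equal work at all levels), giving O(log n).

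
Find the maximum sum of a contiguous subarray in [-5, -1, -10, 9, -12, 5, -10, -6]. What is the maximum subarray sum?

Using Kadane's algorithm on [-5, -1, -10, 9, -12, 5, -10, -6]:

Scanning through the array:
Position 1 (value -1): max_ending_here = -1, max_so_far = -1
Position 2 (value -10): max_ending_here = -10, max_so_far = -1
Position 3 (value 9): max_ending_here = 9, max_so_far = 9
Position 4 (value -12): max_ending_here = -3, max_so_far = 9
Position 5 (value 5): max_ending_here = 5, max_so_far = 9
Position 6 (value -10): max_ending_here = -5, max_so_far = 9
Position 7 (value -6): max_ending_here = -6, max_so_far = 9

Maximum subarray: [9]
Maximum sum: 9

The maximum subarray is [9] with sum 9. This subarray runs from index 3 to index 3.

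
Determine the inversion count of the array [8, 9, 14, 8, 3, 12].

Finding inversions in [8, 9, 14, 8, 3, 12]:

(0, 4): arr[0]=8 > arr[4]=3
(1, 3): arr[1]=9 > arr[3]=8
(1, 4): arr[1]=9 > arr[4]=3
(2, 3): arr[2]=14 > arr[3]=8
(2, 4): arr[2]=14 > arr[4]=3
(2, 5): arr[2]=14 > arr[5]=12
(3, 4): arr[3]=8 > arr[4]=3

Total inversions: 7

The array has 7 inversion(s): (0,4), (1,3), (1,4), (2,3), (2,4), (2,5), (3,4). Each pair (i,j) satisfies i < j and arr[i] > arr[j].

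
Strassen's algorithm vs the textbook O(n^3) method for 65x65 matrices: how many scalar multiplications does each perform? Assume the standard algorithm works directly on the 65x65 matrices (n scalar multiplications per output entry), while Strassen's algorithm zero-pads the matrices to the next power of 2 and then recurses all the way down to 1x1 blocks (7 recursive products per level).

Matrix multiplication for 65x65 matrices:

Strassen's algorithm requires power-of-2 dimensions. Pad 65x65 to 128x128 (next power of 2).

Standard algorithm: 65^3 = 274625 multiplications
Strassen's algorithm: 7^(log2(128)) = 7^7 = 823543 multiplications
Difference: 274625 - 823543 = -548918 (Strassen uses MORE here due to padding overhead — for small or just-over-power-of-2 n, padding can outweigh the per-level savings)

Standard: 274625 multiplications (65^3). Strassen: 823543 multiplications (7^7, after padding to 128x128). Strassen reduces 8 recursive multiplications to 7 at each level.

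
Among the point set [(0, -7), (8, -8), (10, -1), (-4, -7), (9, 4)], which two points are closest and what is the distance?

Computing all pairwise distances among 5 points:

d((0, -7), (8, -8)) = 8.0623
d((0, -7), (10, -1)) = 11.6619
d((0, -7), (-4, -7)) = 4.0 <-- minimum
d((0, -7), (9, 4)) = 14.2127
d((8, -8), (10, -1)) = 7.2801
d((8, -8), (-4, -7)) = 12.0416
d((8, -8), (9, 4)) = 12.0416
d((10, -1), (-4, -7)) = 15.2315
d((10, -1), (9, 4)) = 5.099
d((-4, -7), (9, 4)) = 17.0294

Closest pair: (0, -7) and (-4, -7) with distance 4.0

The closest pair is (0, -7) and (-4, -7) with Euclidean distance 4.0. For 5 points, brute-force pairwise comparison is shown above. For large n, the divide-and-conquer algorithm (sort by x, recurse on halves, check the dividing strip) achieves O(n log n).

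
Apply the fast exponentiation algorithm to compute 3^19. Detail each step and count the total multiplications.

Computing 3^19 by squaring (build up from 3^1; each line after the first costs one multiplication):

3^1 = 3
3^2 = (3^1)^2 = 3^2 = 9
3^4 = (3^2)^2 = 9^2 = 81
3^8 = (3^4)^2 = 81^2 = 6561
3^9 = 3 * 3^8 = 3 * 6561 = 19683
3^18 = (3^9)^2 = 19683^2 = 387420489
3^19 = 3 * 3^18 = 3 * 387420489 = 1162261467

Result: 1162261467
Multiplications needed: 6 (6 lines after 3^1)

3^19 = 1162261467. Using exponentiation by squaring, this requires 6 multiplications. The key idea: if the exponent is even, square the half-power; if odd, multiply by the base once.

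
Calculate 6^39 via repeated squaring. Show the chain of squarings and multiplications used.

Computing 6^39 by squaring (build up from 6^1; each line after the first costs one multiplication):

6^1 = 6
6^2 = (6^1)^2 = 6^2 = 36
6^4 = (6^2)^2 = 36^2 = 1296
6^8 = (6^4)^2 = 1296^2 = 1679616
6^9 = 6 * 6^8 = 6 * 1679616 = 10077696
6^18 = (6^9)^2 = 10077696^2 = 101559956668416
6^19 = 6 * 6^18 = 6 * 101559956668416 = 609359740010496
6^38 = (6^19)^2 = 609359740010496^2 = 371319292745659279662190166016
6^39 = 6 * 6^38 = 6 * 371319292745659279662190166016 = 2227915756473955677973140996096

Result: 2227915756473955677973140996096
Multiplications needed: 8 (8 lines after 6^1)

6^39 = 2227915756473955677973140996096. Using exponentiation by squaring, this requires 8 multiplications. The key idea: if the exponent is even, square the half-power; if odd, multiply by the base once.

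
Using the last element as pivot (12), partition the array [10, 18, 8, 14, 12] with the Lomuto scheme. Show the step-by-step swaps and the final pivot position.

Lomuto partition with pivot = 12:

Initial array: [10, 18, 8, 14, 12]

arr[0]=10 <= 12: swap with position 0, array becomes [10, 18, 8, 14, 12]
arr[1]=18 > 12: no swap
arr[2]=8 <= 12: swap with position 1, array becomes [10, 8, 18, 14, 12]
arr[3]=14 > 12: no swap

Place pivot at position 2: [10, 8, 12, 14, 18]
Pivot position: 2

After partitioning with pivot 12, the array becomes [10, 8, 12, 14, 18]. The pivot is placed at index 2. All elements to the left of the pivot are <= 12, and all elements to the right are > 12.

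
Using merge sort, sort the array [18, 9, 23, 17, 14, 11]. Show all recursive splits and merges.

Merge sort trace:

Split: [18, 9, 23, 17, 14, 11] -> [18, 9, 23] and [17, 14, 11]
  Split: [18, 9, 23] -> [18] and [9, 23]
    Split: [9, 23] -> [9] and [23]
    Merge: [9] + [23] -> [9, 23]
  Merge: [18] + [9, 23] -> [9, 18, 23]
  Split: [17, 14, 11] -> [17] and [14, 11]
    Split: [14, 11] -> [14] and [11]
    Merge: [14] + [11] -> [11, 14]
  Merge: [17] + [11, 14] -> [11, 14, 17]
Merge: [9, 18, 23] + [11, 14, 17] -> [9, 11, 14, 17, 18, 23]

Final sorted array: [9, 11, 14, 17, 18, 23]

The merge sort proceeds by recursively splitting the array and merging sorted halves.
After all merges, the sorted array is [9, 11, 14, 17, 18, 23].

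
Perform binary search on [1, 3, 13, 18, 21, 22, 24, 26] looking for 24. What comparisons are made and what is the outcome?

Binary search for 24 in [1, 3, 13, 18, 21, 22, 24, 26]:

lo=0, hi=7, mid=3, arr[mid]=18 -> 18 < 24, search right half
lo=4, hi=7, mid=5, arr[mid]=22 -> 22 < 24, search right half
lo=6, hi=7, mid=6, arr[mid]=24 -> Found target at index 6!

Binary search finds 24 at index 6 after 3 comparisons. The search repeatedly halves the search space by comparing with the middle element.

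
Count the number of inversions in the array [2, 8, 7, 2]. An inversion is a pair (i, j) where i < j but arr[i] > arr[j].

Finding inversions in [2, 8, 7, 2]:

(1, 2): arr[1]=8 > arr[2]=7
(1, 3): arr[1]=8 > arr[3]=2
(2, 3): arr[2]=7 > arr[3]=2

Total inversions: 3

The array has 3 inversion(s): (1,2), (1,3), (2,3). Each pair (i,j) satisfies i < j and arr[i] > arr[j].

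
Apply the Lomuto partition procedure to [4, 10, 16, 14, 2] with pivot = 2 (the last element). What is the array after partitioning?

Lomuto partition with pivot = 2:

Initial array: [4, 10, 16, 14, 2]

arr[0]=4 > 2: no swap
arr[1]=10 > 2: no swap
arr[2]=16 > 2: no swap
arr[3]=14 > 2: no swap

Place pivot at position 0: [2, 10, 16, 14, 4]
Pivot position: 0

After partitioning with pivot 2, the array becomes [2, 10, 16, 14, 4]. The pivot is placed at index 0. All elements to the left of the pivot are <= 2, and all elements to the right are > 2.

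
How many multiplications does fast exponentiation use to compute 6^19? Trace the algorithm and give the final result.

Computing 6^19 by squaring (build up from 6^1; each line after the first costs one multiplication):

6^1 = 6
6^2 = (6^1)^2 = 6^2 = 36
6^4 = (6^2)^2 = 36^2 = 1296
6^8 = (6^4)^2 = 1296^2 = 1679616
6^9 = 6 * 6^8 = 6 * 1679616 = 10077696
6^18 = (6^9)^2 = 10077696^2 = 101559956668416
6^19 = 6 * 6^18 = 6 * 101559956668416 = 609359740010496

Result: 609359740010496
Multiplications needed: 6 (6 lines after 6^1)

6^19 = 609359740010496. Using exponentiation by squaring, this requires 6 multiplications. The key idea: if the exponent is even, square the half-power; if odd, multiply by the base once.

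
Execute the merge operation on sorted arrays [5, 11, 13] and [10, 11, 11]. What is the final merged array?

Merging process:

Compare 5 vs 10: take 5 from left. Merged: [5]
Compare 11 vs 10: take 10 from right. Merged: [5, 10]
Compare 11 vs 11: take 11 from left. Merged: [5, 10, 11]
Compare 13 vs 11: take 11 from right. Merged: [5, 10, 11, 11]
Compare 13 vs 11: take 11 from right. Merged: [5, 10, 11, 11, 11]
Append remaining from left: [13]. Merged: [5, 10, 11, 11, 11, 13]

Final merged array: [5, 10, 11, 11, 11, 13]
Total comparisons: 5

The merged array is [5, 10, 11, 11, 11, 13], requiring 5 comparisons. The merge step runs in O(n) time where n is the total number of elements.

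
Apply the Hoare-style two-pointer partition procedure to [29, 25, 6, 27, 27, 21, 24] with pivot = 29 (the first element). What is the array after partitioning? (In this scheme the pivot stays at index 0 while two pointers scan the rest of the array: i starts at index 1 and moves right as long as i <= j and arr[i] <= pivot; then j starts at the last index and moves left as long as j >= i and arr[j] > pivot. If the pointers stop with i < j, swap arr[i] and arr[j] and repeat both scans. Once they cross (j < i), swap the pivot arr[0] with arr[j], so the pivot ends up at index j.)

Hoare-style two-pointer partition with pivot = 29:

Initial array: [29, 25, 6, 27, 27, 21, 24]

Pointers start at i = 1, j = 6.
i ends at 7, j ends at 6: the pointers have crossed (j < i), so scanning stops.

Swap pivot arr[0] with arr[6] to place pivot at position 6: [24, 25, 6, 27, 27, 21, 29]
Pivot position: 6

After partitioning with pivot 29, the array becomes [24, 25, 6, 27, 27, 21, 29]. The pivot is placed at index 6. All elements to the left of the pivot are <= 29, and all elements to the right are > 29.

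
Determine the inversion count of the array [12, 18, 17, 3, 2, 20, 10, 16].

Finding inversions in [12, 18, 17, 3, 2, 20, 10, 16]:

(0, 3): arr[0]=12 > arr[3]=3
(0, 4): arr[0]=12 > arr[4]=2
(0, 6): arr[0]=12 > arr[6]=10
(1, 2): arr[1]=18 > arr[2]=17
(1, 3): arr[1]=18 > arr[3]=3
(1, 4): arr[1]=18 > arr[4]=2
(1, 6): arr[1]=18 > arr[6]=10
(1, 7): arr[1]=18 > arr[7]=16
(2, 3): arr[2]=17 > arr[3]=3
(2, 4): arr[2]=17 > arr[4]=2
(2, 6): arr[2]=17 > arr[6]=10
(2, 7): arr[2]=17 > arr[7]=16
(3, 4): arr[3]=3 > arr[4]=2
(5, 6): arr[5]=20 > arr[6]=10
(5, 7): arr[5]=20 > arr[7]=16

Total inversions: 15

The array has 15 inversion(s): (0,3), (0,4), (0,6), (1,2), (1,3), (1,4), (1,6), (1,7), (2,3), (2,4), (2,6), (2,7), (3,4), (5,6), (5,7). Each pair (i,j) satisfies i < j and arr[i] > arr[j].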